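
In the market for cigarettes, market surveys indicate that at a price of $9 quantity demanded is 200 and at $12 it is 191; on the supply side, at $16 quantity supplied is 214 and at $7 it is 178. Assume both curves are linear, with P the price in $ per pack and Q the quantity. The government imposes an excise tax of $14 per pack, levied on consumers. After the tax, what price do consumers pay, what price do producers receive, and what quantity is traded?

Consumers pay $19; producers receive $5; quantity = 170.

Demand slope: (191 − 200)/(12 − 9) = -3, so Qd = 227 − 3P.
Supply slope: (178 − 214)/(7 − 16) = 4, so Qs = 4P + 150.
Without the tax, 227 − 3P = 4P + 150 gives 7P = 77, so P* = $11 and Q* = 194.
With the tax collected from consumers, demand (in seller-price terms) shifts: Qd = 227 − 3(P + 14).
Solving gives Q = 170 with consumers paying $19 and producers receiving $5 (the $14 wedge).
The less price-elastic side of the market bears the larger share of a per-unit tax.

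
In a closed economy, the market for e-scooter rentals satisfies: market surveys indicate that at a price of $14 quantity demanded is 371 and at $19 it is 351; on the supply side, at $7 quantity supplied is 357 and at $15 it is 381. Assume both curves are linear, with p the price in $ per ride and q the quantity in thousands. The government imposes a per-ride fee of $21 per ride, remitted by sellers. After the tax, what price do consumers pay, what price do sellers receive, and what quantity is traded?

Consumers pay $22; sellers receive $1; quantity = 339.

Demand slope: (351 − 371)/(19 − 14) = -4, so qd = 427 − 4p.
Supply slope: (381 − 357)/(15 − 7) = 3, so qs = 3p + 336.
Before the tax: set 427 − 4p = 3p + 336 → p* = $13, q* = 375.
With the tax collected from sellers, supply shifts: qs = 3(p − 21) + 336.
Solving gives q = 339 with consumers paying $22 and sellers receiving $1 (the $21 wedge).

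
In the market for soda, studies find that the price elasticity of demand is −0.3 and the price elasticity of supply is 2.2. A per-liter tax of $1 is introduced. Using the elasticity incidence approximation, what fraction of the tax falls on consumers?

Consumers' share ≈ 0.88.

Incidence ratio: consumers' share ≈ εs / (εs + |εd|) = 2.2 / (2.2 + 0.3) = 0.88.
Supply is the more elastic side, so consumers bear the larger share.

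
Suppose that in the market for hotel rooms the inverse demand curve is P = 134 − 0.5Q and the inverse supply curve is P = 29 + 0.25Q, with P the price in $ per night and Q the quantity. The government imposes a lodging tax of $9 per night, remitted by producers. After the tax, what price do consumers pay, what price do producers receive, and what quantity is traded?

Inverting to Q(P) form: Qd = 268 − 2P; Qs = 4P − 116.
Before the tax: set 268 − 2P = 4P − 116 → P* = $64, Q* = 140.
With the tax collected from producers, supply shifts: Qs = 4(P − 9) − 116.
Solving gives Q = 128 with consumers paying $70 and producers receiving $61 (the $9 wedge).
The less price-elastic side of the market bears the larger share of a per-unit tax.

Consumers pay $70; producers receive $61; quantity = 128.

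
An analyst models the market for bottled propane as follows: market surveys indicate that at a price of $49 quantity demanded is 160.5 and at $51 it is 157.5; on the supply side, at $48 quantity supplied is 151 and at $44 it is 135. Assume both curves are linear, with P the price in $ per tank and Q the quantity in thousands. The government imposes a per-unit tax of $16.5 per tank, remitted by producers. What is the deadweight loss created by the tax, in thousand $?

Deadweight loss = $148.5 thousand.

Demand slope: (157.5 − 160.5)/(51 − 49) = -1.5, so Qd = 234 − 1.5P.
Supply slope: (135 − 151)/(44 − 48) = 4, so Qs = 4P − 41.
Before the tax: set 234 − 1.5P = 4P − 41 → P* = $50, Q* = 159.
With the tax collected from producers, supply shifts: Qs = 4(P − 16.5) − 41.
New equilibrium: consumers pay $62, producers receive $45.5, Q = 141. (Wedge: Pb − Ps = 16.5.)
Quantity falls by |ΔQ| = |159 − 141| = 18.
DWL = ½ · t · |ΔQ| = ½ · 16.5 · 18 = $148.5.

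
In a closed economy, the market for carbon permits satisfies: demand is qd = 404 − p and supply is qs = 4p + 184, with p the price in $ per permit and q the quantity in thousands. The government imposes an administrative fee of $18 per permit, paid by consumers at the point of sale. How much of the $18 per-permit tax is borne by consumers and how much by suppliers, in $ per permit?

Before the tax: set 404 − p = 4p + 184 → p* = $44, q* = 360.
With the tax collected from consumers, demand (in seller-price terms) shifts: qd = 404 − (p + 18).
New equilibrium: consumers pay $58.4, suppliers receive $40.4, q = 345.6. (Wedge: pb − ps = 18.)
Burden on consumers: $14.4; on suppliers: $3.6. (They sum to $18.)

Consumers bear $14.4 per permit; suppliers bear $3.6 per permit.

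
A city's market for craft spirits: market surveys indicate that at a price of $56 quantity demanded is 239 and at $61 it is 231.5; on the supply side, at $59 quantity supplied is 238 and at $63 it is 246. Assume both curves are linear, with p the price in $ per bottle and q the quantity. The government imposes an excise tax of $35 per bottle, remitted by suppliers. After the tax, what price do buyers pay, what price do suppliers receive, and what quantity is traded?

Buyers pay $78; suppliers receive $43; quantity = 206.

Demand slope: (231.5 − 239)/(61 − 56) = -1.5, so qd = 323 − 1.5p.
Supply slope: (246 − 238)/(63 − 59) = 2, so qs = 2p + 120.
Without the tax, 323 − 1.5p = 2p + 120 gives 3.5p = 203, so p* = $58 and q* = 236.
With the tax collected from suppliers, supply shifts: qs = 2(p − 35) + 120.
New equilibrium: buyers pay $78, suppliers receive $43, q = 206. (Wedge: pb − ps = 35.)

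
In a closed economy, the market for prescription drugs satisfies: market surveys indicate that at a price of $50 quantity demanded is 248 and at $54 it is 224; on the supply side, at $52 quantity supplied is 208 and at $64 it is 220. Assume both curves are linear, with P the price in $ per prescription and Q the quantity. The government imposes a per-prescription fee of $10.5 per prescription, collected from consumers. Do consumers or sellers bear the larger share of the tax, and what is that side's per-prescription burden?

Sellers bear the larger share: $9 per prescription.

Demand slope: (224 − 248)/(54 − 50) = -6, so Qd = 548 − 6P.
Supply slope: (220 − 208)/(64 − 52) = 1, so Qs = P + 156.
Without the tax, 548 − 6P = P + 156 gives 7P = 392, so P* = $56 and Q* = 212.
With the tax collected from consumers, demand (in seller-price terms) shifts: Qd = 548 − 6(P + 10.5).
Solving gives Q = 203 with consumers paying $57.5 and sellers receiving $47 (the $10.5 wedge).
Per-prescription burden: consumers $1.5, sellers $9.
Sellers take the larger share because supply is less price-elastic here (demand slope 6 vs supply slope 1).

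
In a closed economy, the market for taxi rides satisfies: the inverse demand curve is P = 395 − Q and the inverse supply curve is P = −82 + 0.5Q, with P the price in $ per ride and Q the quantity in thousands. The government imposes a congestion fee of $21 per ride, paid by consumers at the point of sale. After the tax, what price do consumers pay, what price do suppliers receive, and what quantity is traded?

Consumers pay $91; suppliers receive $70; quantity = 304.

Rewrite in direct form: Qd = 395 − P and Qs = 2P + 164.
Before the tax: set 395 − P = 2P + 164 → P* = $77, Q* = 318.
With the tax collected from consumers, demand (in seller-price terms) shifts: Qd = 395 − (P + 21).
New equilibrium: consumers pay $91, suppliers receive $70, Q = 304. (Wedge: Pb − Ps = 21.)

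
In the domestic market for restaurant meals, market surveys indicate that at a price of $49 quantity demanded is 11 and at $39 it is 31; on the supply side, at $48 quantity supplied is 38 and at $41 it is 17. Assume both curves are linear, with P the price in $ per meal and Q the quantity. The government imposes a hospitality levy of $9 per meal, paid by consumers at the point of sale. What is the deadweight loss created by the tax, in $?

Demand slope: (31 − 11)/(39 − 49) = -2, so Qd = 109 − 2P.
Supply slope: (17 − 38)/(41 − 48) = 3, so Qs = 3P − 106.
Without the tax, 109 − 2P = 3P − 106 gives 5P = 215, so P* = $43 and Q* = 23.
With the tax collected from consumers, demand (in seller-price terms) shifts: Qd = 109 − 2(P + 9).
Solving gives Q = 12.2 with consumers paying $48.4 and suppliers receiving $39.4 (the $9 wedge).
Quantity falls by |ΔQ| = |23 − 12.2| = 10.8.
DWL = ½ · t · |ΔQ| = ½ · 9 · 10.8 = $48.6.

Deadweight loss = $48.6.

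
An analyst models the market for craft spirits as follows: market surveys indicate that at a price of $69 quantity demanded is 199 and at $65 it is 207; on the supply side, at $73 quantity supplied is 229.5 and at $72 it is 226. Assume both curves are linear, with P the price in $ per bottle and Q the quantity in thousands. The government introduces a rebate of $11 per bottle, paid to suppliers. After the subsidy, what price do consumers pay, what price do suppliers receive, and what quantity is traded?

Demand slope: (207 − 199)/(65 − 69) = -2, so Qd = 337 − 2P.
Supply slope: (226 − 229.5)/(72 − 73) = 3.5, so Qs = 3.5P − 26.
Without the subsidy, 337 − 2P = 3.5P − 26 gives 5.5P = 363, so P* = $66 and Q* = 205.
With a per-unit subsidy paid to suppliers, each receives P + 11 per unit sold, so supply becomes Qs = 3.5(P + 11) − 26.
New equilibrium: consumers pay $59, suppliers receive $70, Q = 219. (Wedge: Pb − Ps = −11.)

Consumers pay $59; suppliers receive $70; quantity = 219.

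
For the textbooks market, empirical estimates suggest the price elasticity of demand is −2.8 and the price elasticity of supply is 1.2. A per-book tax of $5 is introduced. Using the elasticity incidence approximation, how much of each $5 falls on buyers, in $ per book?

Incidence ratio: buyers' share ≈ εs / (εs + |εd|) = 1.2 / (1.2 + 2.8) = 0.3.
So buyers bear ≈ 0.3 × $5 = $1.5; sellers bear $3.5.

Buyers bear ≈ $1.5 per book.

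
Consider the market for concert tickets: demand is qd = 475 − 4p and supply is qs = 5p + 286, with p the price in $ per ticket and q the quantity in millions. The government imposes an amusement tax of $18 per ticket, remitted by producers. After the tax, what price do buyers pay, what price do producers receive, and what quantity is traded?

Buyers pay $31; producers receive $13; quantity = 351.

Without the tax, 475 − 4p = 5p + 286 gives 9p = 189, so p* = $21 and q* = 391.
With the tax collected from producers, supply shifts: qs = 5(p − 18) + 286.
New equilibrium: buyers pay $31, producers receive $13, q = 351. (Wedge: pb − ps = 18.)
The less price-elastic side of the market bears the larger share of a per-unit tax.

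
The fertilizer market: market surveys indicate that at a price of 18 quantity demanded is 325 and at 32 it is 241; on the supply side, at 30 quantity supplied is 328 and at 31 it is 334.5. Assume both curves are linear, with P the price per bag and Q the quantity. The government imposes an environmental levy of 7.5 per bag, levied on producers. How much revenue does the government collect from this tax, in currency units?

Demand slope: (241 − 325)/(32 − 18) = -6, so Qd = 433 − 6P.
Supply slope: (334.5 − 328)/(31 − 30) = 6.5, so Qs = 6.5P + 133.
Without the tax, 433 − 6P = 6.5P + 133 gives 12.5P = 300, so P* = 24 and Q* = 289.
With the tax collected from producers, supply shifts: Qs = 6.5(P − 7.5) + 133.
New equilibrium: buyers pay 27.9, producers receive 20.4, Q = 265.6. (Wedge: Pb − Ps = 7.5.)
Revenue = t · Q = 7.5 · 265.6 = 1992.

Tax revenue = 1992.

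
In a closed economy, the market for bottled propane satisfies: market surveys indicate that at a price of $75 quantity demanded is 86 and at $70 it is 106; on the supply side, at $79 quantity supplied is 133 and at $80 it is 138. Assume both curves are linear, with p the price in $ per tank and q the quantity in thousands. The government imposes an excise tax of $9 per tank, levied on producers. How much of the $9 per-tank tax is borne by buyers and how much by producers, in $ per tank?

Demand slope: (106 − 86)/(70 − 75) = -4, so qd = 386 − 4p.
Supply slope: (138 − 133)/(80 − 79) = 5, so qs = 5p − 262.
Before the tax: set 386 − 4p = 5p − 262 → p* = $72, q* = 98.
With the tax collected from producers, supply shifts: qs = 5(p − 9) − 262.
New equilibrium: buyers pay $77, producers receive $68, q = 78. (Wedge: pb − ps = 9.)
Burden on buyers: $5; on producers: $4. (They sum to $9.)

Buyers bear $5 per tank; producers bear $4 per tank.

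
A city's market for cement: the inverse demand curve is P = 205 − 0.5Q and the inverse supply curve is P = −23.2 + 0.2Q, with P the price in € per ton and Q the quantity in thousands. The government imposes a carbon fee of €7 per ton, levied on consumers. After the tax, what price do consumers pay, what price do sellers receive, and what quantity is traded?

Consumers pay €47; sellers receive €40; quantity = 316.

Rewrite in direct form: Qd = 410 − 2P and Qs = 5P + 116.
Before the tax: set 410 − 2P = 5P + 116 → P* = €42, Q* = 326.
With the tax collected from consumers, demand (in seller-price terms) shifts: Qd = 410 − 2(P + 7).
Solving gives Q = 316 with consumers paying €47 and sellers receiving €40 (the €7 wedge).
The less price-elastic side of the market bears the larger share of a per-unit tax.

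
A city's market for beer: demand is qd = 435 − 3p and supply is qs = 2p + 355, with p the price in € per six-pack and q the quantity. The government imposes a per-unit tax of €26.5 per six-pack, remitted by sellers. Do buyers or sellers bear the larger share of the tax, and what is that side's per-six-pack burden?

Sellers bear the larger share: €15.9 per six-pack.

Before the tax: set 435 − 3p = 2p + 355 → p* = €16, q* = 387.
With the tax collected from sellers, supply shifts: qs = 2(p − 26.5) + 355.
New equilibrium: buyers pay €26.6, sellers receive €0.1, q = 355.2. (Wedge: pb − ps = 26.5.)
Per-six-pack burden: buyers €10.6, sellers €15.9.
Sellers take the larger share because supply is less price-elastic here (demand slope 3 vs supply slope 2).
The less price-elastic side of the market bears the larger share of a per-unit tax.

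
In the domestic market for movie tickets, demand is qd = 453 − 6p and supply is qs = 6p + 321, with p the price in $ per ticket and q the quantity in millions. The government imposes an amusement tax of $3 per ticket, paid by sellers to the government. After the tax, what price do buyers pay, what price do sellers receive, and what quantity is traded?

Buyers pay $12.5; sellers receive $9.5; quantity = 378.

Without the tax, 453 − 6p = 6p + 321 gives 12p = 132, so p* = $11 and q* = 387.
With the tax collected from sellers, supply shifts: qs = 6(p − 3) + 321.
New equilibrium: buyers pay $12.5, sellers receive $9.5, q = 378. (Wedge: pb − ps = 3.)
The less price-elastic side of the market bears the larger share of a per-unit tax.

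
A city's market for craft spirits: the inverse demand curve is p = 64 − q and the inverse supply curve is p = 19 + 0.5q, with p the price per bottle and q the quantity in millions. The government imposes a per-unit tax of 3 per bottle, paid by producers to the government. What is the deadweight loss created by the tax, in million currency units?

Inverting to q(p) form: qd = 64 − p; qs = 2p − 38.
Without the tax, 64 − p = 2p − 38 gives 3p = 102, so p* = 34 and q* = 30.
With the tax collected from producers, supply shifts: qs = 2(p − 3) − 38.
New equilibrium: consumers pay 36, producers receive 33, q = 28. (Wedge: pb − ps = 3.)
Quantity falls by |ΔQ| = |30 − 28| = 2.
DWL = ½ · t · |ΔQ| = ½ · 3 · 2 = 3.

Deadweight loss = 3 million.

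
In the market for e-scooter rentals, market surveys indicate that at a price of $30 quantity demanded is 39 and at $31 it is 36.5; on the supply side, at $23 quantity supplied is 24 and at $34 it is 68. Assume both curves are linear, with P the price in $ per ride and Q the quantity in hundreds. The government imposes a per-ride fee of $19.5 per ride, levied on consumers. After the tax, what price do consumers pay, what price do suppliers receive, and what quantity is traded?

Demand slope: (36.5 − 39)/(31 − 30) = -2.5, so Qd = 114 − 2.5P.
Supply slope: (68 − 24)/(34 − 23) = 4, so Qs = 4P − 68.
Without the tax, 114 − 2.5P = 4P − 68 gives 6.5P = 182, so P* = $28 and Q* = 44.
With the tax collected from consumers, demand (in seller-price terms) shifts: Qd = 114 − 2.5(P + 19.5).
Solving gives Q = 14 with consumers paying $40 and suppliers receiving $20.5 (the $19.5 wedge).
The less price-elastic side of the market bears the larger share of a per-unit tax.

Consumers pay $40; suppliers receive $20.5; quantity = 14.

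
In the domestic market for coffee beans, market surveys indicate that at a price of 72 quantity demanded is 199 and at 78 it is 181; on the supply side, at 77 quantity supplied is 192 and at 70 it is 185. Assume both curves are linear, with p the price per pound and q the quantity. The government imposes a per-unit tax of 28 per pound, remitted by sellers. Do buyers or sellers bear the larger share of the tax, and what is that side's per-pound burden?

Sellers bear the larger share: 21 per pound.

Demand slope: (181 − 199)/(78 − 72) = -3, so qd = 415 − 3p.
Supply slope: (185 − 192)/(70 − 77) = 1, so qs = p + 115.
Before the tax: set 415 − 3p = p + 115 → p* = 75, q* = 190.
With the tax collected from sellers, supply shifts: qs = (p − 28) + 115.
Solving gives q = 169 with buyers paying 82 and sellers receiving 54 (the 28 wedge).
Per-pound burden: buyers 7, sellers 21.
Sellers take the larger share because supply is less price-elastic here (demand slope 3 vs supply slope 1).
The less price-elastic side of the market bears the larger share of a per-unit tax.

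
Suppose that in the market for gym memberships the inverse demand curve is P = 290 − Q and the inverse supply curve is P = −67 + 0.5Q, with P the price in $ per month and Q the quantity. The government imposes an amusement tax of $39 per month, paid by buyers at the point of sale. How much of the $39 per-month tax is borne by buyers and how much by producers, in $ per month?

Inverting to Q(P) form: Qd = 290 − P; Qs = 2P + 134.
Before the tax: set 290 − P = 2P + 134 → P* = $52, Q* = 238.
With the tax collected from buyers, demand (in seller-price terms) shifts: Qd = 290 − (P + 39).
New equilibrium: buyers pay $78, producers receive $39, Q = 212. (Wedge: Pb − Ps = 39.)
Burden on buyers: $26; on producers: $13. (They sum to $39.)

Buyers bear $26 per month; producers bear $13 per month.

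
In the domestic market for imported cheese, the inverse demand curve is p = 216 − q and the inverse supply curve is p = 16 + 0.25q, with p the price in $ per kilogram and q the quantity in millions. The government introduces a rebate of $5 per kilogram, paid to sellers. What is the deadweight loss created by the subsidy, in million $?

Rewrite in direct form: qd = 216 − p and qs = 4p − 64.
Before the subsidy: set 216 − p = 4p − 64 → p* = $56, q* = 160.
With a per-unit subsidy paid to sellers, each receives p + 5 per unit sold, so supply becomes qs = 4(p + 5) − 64.
New equilibrium: consumers pay $52, sellers receive $57, q = 164. (Wedge: pb − ps = −5.)
Quantity rises by |ΔQ| = |160 − 164| = 4.
DWL = ½ · t · |ΔQ| = ½ · 5 · 4 = $10.

Deadweight loss = $10 million.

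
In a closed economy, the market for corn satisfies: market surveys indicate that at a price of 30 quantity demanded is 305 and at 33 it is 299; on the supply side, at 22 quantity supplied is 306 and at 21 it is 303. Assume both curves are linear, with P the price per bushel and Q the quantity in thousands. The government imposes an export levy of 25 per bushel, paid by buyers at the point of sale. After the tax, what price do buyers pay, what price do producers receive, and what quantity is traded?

Buyers pay 40; producers receive 15; quantity = 285.

Demand slope: (299 − 305)/(33 − 30) = -2, so Qd = 365 − 2P.
Supply slope: (303 − 306)/(21 − 22) = 3, so Qs = 3P + 240.
Before the tax: set 365 − 2P = 3P + 240 → P* = 25, Q* = 315.
With the tax collected from buyers, demand (in seller-price terms) shifts: Qd = 365 − 2(P + 25).
Solving gives Q = 285 with buyers paying 40 and producers receiving 15 (the 25 wedge).
The less price-elastic side of the market bears the larger share of a per-unit tax.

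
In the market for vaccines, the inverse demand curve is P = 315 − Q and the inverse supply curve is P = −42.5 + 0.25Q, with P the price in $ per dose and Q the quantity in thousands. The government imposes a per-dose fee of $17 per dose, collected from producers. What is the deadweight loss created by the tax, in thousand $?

Rewrite in direct form: Qd = 315 − P and Qs = 4P + 170.
Without the tax, 315 − P = 4P + 170 gives 5P = 145, so P* = $29 and Q* = 286.
With the tax collected from producers, supply shifts: Qs = 4(P − 17) + 170.
Solving gives Q = 272.4 with buyers paying $42.6 and producers receiving $25.6 (the $17 wedge).
Quantity falls by |ΔQ| = |286 − 272.4| = 13.6.
DWL = ½ · t · |ΔQ| = ½ · 17 · 13.6 = $115.6.

Deadweight loss = $115.6 thousand.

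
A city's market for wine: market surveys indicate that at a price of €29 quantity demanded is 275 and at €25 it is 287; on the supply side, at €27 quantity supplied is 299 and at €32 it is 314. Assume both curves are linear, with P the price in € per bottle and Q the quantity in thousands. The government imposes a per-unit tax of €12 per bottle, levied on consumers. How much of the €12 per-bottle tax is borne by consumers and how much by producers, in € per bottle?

Demand slope: (287 − 275)/(25 − 29) = -3, so Qd = 362 − 3P.
Supply slope: (314 − 299)/(32 − 27) = 3, so Qs = 3P + 218.
Without the tax, 362 − 3P = 3P + 218 gives 6P = 144, so P* = €24 and Q* = 290.
With the tax collected from consumers, demand (in seller-price terms) shifts: Qd = 362 − 3(P + 12).
Solving gives Q = 272 with consumers paying €30 and producers receiving €18 (the €12 wedge).
Burden on consumers: €6; on producers: €6. (They sum to €12.)

Consumers bear €6 per bottle; producers bear €6 per bottle.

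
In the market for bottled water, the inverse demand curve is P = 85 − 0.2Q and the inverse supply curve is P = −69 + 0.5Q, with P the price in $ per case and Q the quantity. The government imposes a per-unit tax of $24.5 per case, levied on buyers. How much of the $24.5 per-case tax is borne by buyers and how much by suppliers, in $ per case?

Inverting to Q(P) form: Qd = 425 − 5P; Qs = 2P + 138.
Before the tax: set 425 − 5P = 2P + 138 → P* = $41, Q* = 220.
With the tax collected from buyers, demand (in seller-price terms) shifts: Qd = 425 − 5(P + 24.5).
New equilibrium: buyers pay $48, suppliers receive $23.5, Q = 185. (Wedge: Pb − Ps = 24.5.)
Burden on buyers: $7; on suppliers: $17.5. (They sum to $24.5.)
The less price-elastic side of the market bears the larger share of a per-unit tax.

Buyers bear $7 per case; suppliers bear $17.5 per case.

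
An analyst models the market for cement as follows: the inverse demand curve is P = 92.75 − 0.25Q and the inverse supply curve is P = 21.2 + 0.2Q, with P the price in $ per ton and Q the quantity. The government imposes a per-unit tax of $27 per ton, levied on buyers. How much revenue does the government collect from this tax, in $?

Rewrite in direct form: Qd = 371 − 4P and Qs = 5P − 106.
Before the tax: set 371 − 4P = 5P − 106 → P* = $53, Q* = 159.
With the tax collected from buyers, demand (in seller-price terms) shifts: Qd = 371 − 4(P + 27).
New equilibrium: buyers pay $68, producers receive $41, Q = 99. (Wedge: Pb − Ps = 27.)
Revenue = t · Q = 27 · 99 = $2673.

Tax revenue = $2673.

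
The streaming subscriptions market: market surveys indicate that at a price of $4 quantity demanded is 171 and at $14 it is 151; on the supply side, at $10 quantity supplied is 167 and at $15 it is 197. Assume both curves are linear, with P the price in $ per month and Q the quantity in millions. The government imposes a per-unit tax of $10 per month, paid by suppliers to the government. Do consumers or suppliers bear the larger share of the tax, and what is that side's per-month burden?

Demand slope: (151 − 171)/(14 − 4) = -2, so Qd = 179 − 2P.
Supply slope: (197 − 167)/(15 − 10) = 6, so Qs = 6P + 107.
Without the tax, 179 − 2P = 6P + 107 gives 8P = 72, so P* = $9 and Q* = 161.
With the tax collected from suppliers, supply shifts: Qs = 6(P − 10) + 107.
Solving gives Q = 146 with consumers paying $16.5 and suppliers receiving $6.5 (the $10 wedge).
Per-month burden: consumers $7.5, suppliers $2.5.
Consumers take the larger share because demand is less price-elastic here (demand slope 2 vs supply slope 6).

Consumers bear the larger share: $7.5 per month.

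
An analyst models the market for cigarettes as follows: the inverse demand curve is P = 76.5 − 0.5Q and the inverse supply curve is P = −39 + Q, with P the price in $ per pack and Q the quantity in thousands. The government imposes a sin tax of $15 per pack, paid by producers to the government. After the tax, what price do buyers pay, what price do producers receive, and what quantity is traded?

Buyers pay $43; producers receive $28; quantity = 67.

Inverting to Q(P) form: Qd = 153 − 2P; Qs = P + 39.
Without the tax, 153 − 2P = P + 39 gives 3P = 114, so P* = $38 and Q* = 77.
With the tax collected from producers, supply shifts: Qs = (P − 15) + 39.
Solving gives Q = 67 with buyers paying $43 and producers receiving $28 (the $15 wedge).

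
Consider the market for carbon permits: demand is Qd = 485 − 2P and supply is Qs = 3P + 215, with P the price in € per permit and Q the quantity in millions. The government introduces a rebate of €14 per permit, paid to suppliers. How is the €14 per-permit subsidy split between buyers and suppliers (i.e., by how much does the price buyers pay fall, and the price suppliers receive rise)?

Buyers gain €8.4 per permit; suppliers gain €5.6 per permit.

Before the subsidy: set 485 − 2P = 3P + 215 → P* = €54, Q* = 377.
With a per-unit subsidy paid to suppliers, each receives P + 14 per unit sold, so supply becomes Qs = 3(P + 14) + 215.
Solving gives Q = 393.8 with buyers paying €45.6 and suppliers receiving €59.6 (the €14 wedge).
Gain to buyers: €8.4; to suppliers: €5.6. (They sum to €14.)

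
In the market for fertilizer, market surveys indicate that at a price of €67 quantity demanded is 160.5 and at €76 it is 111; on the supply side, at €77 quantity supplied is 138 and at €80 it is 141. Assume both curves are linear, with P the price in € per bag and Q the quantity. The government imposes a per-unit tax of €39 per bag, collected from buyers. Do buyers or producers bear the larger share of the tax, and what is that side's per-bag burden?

Producers bear the larger share: €33 per bag.

Demand slope: (111 − 160.5)/(76 − 67) = -5.5, so Qd = 529 − 5.5P.
Supply slope: (141 − 138)/(80 − 77) = 1, so Qs = P + 61.
Before the tax: set 529 − 5.5P = P + 61 → P* = €72, Q* = 133.
With the tax collected from buyers, demand (in seller-price terms) shifts: Qd = 529 − 5.5(P + 39).
Solving gives Q = 100 with buyers paying €78 and producers receiving €39 (the €39 wedge).
Per-bag burden: buyers €6, producers €33.
Producers take the larger share because supply is less price-elastic here (demand slope 5.5 vs supply slope 1).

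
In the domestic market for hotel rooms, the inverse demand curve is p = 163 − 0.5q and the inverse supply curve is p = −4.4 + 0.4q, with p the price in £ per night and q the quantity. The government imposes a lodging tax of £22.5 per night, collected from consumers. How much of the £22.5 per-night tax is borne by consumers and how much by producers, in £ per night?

Rewrite in direct form: qd = 326 − 2p and qs = 2.5p + 11.
Without the tax, 326 − 2p = 2.5p + 11 gives 4.5p = 315, so p* = £70 and q* = 186.
With the tax collected from consumers, demand (in seller-price terms) shifts: qd = 326 − 2(p + 22.5).
New equilibrium: consumers pay £82.5, producers receive £60, q = 161. (Wedge: pb − ps = 22.5.)
Burden on consumers: £12.5; on producers: £10. (They sum to £22.5.)
The less price-elastic side of the market bears the larger share of a per-unit tax.

Consumers bear £12.5 per night; producers bear £10 per night.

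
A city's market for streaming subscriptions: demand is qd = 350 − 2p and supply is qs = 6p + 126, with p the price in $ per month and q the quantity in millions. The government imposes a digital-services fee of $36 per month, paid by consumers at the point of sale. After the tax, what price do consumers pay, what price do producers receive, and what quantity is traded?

Consumers pay $55; producers receive $19; quantity = 240.

Without the tax, 350 − 2p = 6p + 126 gives 8p = 224, so p* = $28 and q* = 294.
With the tax collected from consumers, demand (in seller-price terms) shifts: qd = 350 − 2(p + 36).
New equilibrium: consumers pay $55, producers receive $19, q = 240. (Wedge: pb − ps = 36.)
The less price-elastic side of the market bears the larger share of a per-unit tax.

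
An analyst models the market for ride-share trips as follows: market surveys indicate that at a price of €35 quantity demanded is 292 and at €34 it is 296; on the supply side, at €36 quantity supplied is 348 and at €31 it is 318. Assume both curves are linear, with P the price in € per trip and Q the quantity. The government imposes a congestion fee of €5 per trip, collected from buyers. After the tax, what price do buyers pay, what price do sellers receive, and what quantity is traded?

Demand slope: (296 − 292)/(34 − 35) = -4, so Qd = 432 − 4P.
Supply slope: (318 − 348)/(31 − 36) = 6, so Qs = 6P + 132.
Before the tax: set 432 − 4P = 6P + 132 → P* = €30, Q* = 312.
With the tax collected from buyers, demand (in seller-price terms) shifts: Qd = 432 − 4(P + 5).
New equilibrium: buyers pay €33, sellers receive €28, Q = 300. (Wedge: Pb − Ps = 5.)

Buyers pay €33; sellers receive €28; quantity = 300.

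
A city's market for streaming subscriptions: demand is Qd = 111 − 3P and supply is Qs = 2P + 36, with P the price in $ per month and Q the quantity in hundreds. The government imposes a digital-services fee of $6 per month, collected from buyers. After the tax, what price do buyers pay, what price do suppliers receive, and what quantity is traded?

Buyers pay $17.4; suppliers receive $11.4; quantity = 58.8.

Without the tax, 111 − 3P = 2P + 36 gives 5P = 75, so P* = $15 and Q* = 66.
With the tax collected from buyers, demand (in seller-price terms) shifts: Qd = 111 − 3(P + 6).
Solving gives Q = 58.8 with buyers paying $17.4 and suppliers receiving $11.4 (the $6 wedge).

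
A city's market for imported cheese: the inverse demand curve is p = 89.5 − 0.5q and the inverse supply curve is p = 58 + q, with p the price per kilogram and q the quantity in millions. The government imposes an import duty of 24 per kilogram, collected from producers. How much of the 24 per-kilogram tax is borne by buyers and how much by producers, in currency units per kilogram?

Buyers bear 8 per kilogram; producers bear 16 per kilogram.

Rewrite in direct form: qd = 179 − 2p and qs = p − 58.
Before the tax: set 179 − 2p = p − 58 → p* = 79, q* = 21.
With the tax collected from producers, supply shifts: qs = (p − 24) − 58.
Solving gives q = 5 with buyers paying 87 and producers receiving 63 (the 24 wedge).
Burden on buyers: 8; on producers: 16. (They sum to 24.)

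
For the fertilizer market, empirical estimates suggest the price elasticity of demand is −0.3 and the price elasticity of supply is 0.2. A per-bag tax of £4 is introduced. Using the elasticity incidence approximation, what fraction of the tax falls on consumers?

Consumers' share ≈ 0.4.

Incidence ratio: consumers' share ≈ εs / (εs + |εd|) = 0.2 / (0.2 + 0.3) = 0.4.
Supply is the less elastic side, so consumers bear the smaller share.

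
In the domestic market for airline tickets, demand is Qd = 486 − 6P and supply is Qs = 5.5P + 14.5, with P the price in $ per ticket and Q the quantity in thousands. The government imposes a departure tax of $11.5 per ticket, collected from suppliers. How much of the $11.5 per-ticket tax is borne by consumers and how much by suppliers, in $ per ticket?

Without the tax, 486 − 6P = 5.5P + 14.5 gives 11.5P = 471.5, so P* = $41 and Q* = 240.
With the tax collected from suppliers, supply shifts: Qs = 5.5(P − 11.5) + 14.5.
Solving gives Q = 207 with consumers paying $46.5 and suppliers receiving $35 (the $11.5 wedge).
Burden on consumers: $5.5; on suppliers: $6. (They sum to $11.5.)

Consumers bear $5.5 per ticket; suppliers bear $6 per ticket.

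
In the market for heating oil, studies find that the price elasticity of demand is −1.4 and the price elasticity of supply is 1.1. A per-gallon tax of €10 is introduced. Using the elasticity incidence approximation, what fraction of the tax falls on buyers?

Buyers' share ≈ 0.44.

Incidence ratio: buyers' share ≈ εs / (εs + |εd|) = 1.1 / (1.1 + 1.4) = 0.44.
Supply is the less elastic side, so buyers bear the smaller share.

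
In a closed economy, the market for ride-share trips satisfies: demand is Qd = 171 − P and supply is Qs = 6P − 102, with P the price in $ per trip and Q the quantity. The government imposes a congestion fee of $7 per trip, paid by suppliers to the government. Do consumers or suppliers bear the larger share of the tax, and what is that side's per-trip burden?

Before the tax: set 171 − P = 6P − 102 → P* = $39, Q* = 132.
With the tax collected from suppliers, supply shifts: Qs = 6(P − 7) − 102.
Solving gives Q = 126 with consumers paying $45 and suppliers receiving $38 (the $7 wedge).
Per-trip burden: consumers $6, suppliers $1.
Consumers take the larger share because demand is less price-elastic here (demand slope 1 vs supply slope 6).

Consumers bear the larger share: $6 per trip.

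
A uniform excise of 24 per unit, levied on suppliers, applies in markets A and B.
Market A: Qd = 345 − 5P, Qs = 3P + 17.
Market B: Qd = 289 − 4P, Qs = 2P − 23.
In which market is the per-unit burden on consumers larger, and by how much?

Market A: pre-tax P* = 41, Q* = 140; post-tax Q = 95; per-unit burden on consumers = 9.
Market B: pre-tax P* = 52, Q* = 81; post-tax Q = 49; per-unit burden on consumers = 8.
Difference: 9 vs 8 → market A is larger by 1.

Market A, by 1.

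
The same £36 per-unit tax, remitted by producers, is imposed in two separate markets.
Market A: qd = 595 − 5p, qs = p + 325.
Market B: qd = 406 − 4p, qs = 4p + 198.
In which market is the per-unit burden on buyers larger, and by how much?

Market B, by £12.

Market A: pre-tax p* = £45, q* = 370; post-tax q = 340; per-unit burden on buyers = £6.
Market B: pre-tax p* = £26, q* = 302; post-tax q = 230; per-unit burden on buyers = £18.
Difference: £6 vs £18 → market B is larger by £12.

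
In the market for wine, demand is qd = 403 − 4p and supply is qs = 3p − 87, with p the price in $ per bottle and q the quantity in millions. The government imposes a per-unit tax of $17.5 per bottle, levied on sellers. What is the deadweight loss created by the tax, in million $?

Deadweight loss = $262.5 million.

Before the tax: set 403 − 4p = 3p − 87 → p* = $70, q* = 123.
With the tax collected from sellers, supply shifts: qs = 3(p − 17.5) − 87.
Solving gives q = 93 with consumers paying $77.5 and sellers receiving $60 (the $17.5 wedge).
Quantity falls by |ΔQ| = |123 − 93| = 30.
DWL = ½ · t · |ΔQ| = ½ · 17.5 · 30 = $262.5.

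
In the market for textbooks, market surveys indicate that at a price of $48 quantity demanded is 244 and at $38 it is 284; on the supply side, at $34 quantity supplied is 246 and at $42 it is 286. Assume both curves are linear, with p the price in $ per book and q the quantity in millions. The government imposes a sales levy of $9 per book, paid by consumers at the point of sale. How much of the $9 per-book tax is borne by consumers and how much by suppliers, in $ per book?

Consumers bear $5 per book; suppliers bear $4 per book.

Demand slope: (284 − 244)/(38 − 48) = -4, so qd = 436 − 4p.
Supply slope: (286 − 246)/(42 − 34) = 5, so qs = 5p + 76.
Without the tax, 436 − 4p = 5p + 76 gives 9p = 360, so p* = $40 and q* = 276.
With the tax collected from consumers, demand (in seller-price terms) shifts: qd = 436 − 4(p + 9).
Solving gives q = 256 with consumers paying $45 and suppliers receiving $36 (the $9 wedge).
Burden on consumers: $5; on suppliers: $4. (They sum to $9.)
The less price-elastic side of the market bears the larger share of a per-unit tax.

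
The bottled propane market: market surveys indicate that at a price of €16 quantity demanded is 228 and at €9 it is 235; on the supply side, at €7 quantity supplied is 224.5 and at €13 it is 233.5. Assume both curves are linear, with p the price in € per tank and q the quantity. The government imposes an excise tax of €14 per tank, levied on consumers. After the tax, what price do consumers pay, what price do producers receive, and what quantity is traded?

Consumers pay €20.4; producers receive €6.4; quantity = 223.6.

Demand slope: (235 − 228)/(9 − 16) = -1, so qd = 244 − p.
Supply slope: (233.5 − 224.5)/(13 − 7) = 1.5, so qs = 1.5p + 214.
Without the tax, 244 − p = 1.5p + 214 gives 2.5p = 30, so p* = €12 and q* = 232.
With the tax collected from consumers, demand (in seller-price terms) shifts: qd = 244 − (p + 14).
New equilibrium: consumers pay €20.4, producers receive €6.4, q = 223.6. (Wedge: pb − ps = 14.)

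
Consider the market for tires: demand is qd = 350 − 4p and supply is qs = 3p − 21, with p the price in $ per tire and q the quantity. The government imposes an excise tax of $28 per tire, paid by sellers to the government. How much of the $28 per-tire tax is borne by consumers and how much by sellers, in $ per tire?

Before the tax: set 350 − 4p = 3p − 21 → p* = $53, q* = 138.
With the tax collected from sellers, supply shifts: qs = 3(p − 28) − 21.
New equilibrium: consumers pay $65, sellers receive $37, q = 90. (Wedge: pb − ps = 28.)
Burden on consumers: $12; on sellers: $16. (They sum to $28.)

Consumers bear $12 per tire; sellers bear $16 per tire.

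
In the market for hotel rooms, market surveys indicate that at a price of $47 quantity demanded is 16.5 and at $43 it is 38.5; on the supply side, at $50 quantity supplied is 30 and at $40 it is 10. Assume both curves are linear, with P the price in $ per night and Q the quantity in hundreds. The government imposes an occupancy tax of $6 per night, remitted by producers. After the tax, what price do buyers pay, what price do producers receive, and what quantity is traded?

Demand slope: (38.5 − 16.5)/(43 − 47) = -5.5, so Qd = 275 − 5.5P.
Supply slope: (10 − 30)/(40 − 50) = 2, so Qs = 2P − 70.
Before the tax: set 275 − 5.5P = 2P − 70 → P* = $46, Q* = 22.
With the tax collected from producers, supply shifts: Qs = 2(P − 6) − 70.
New equilibrium: buyers pay $47.6, producers receive $41.6, Q = 13.2. (Wedge: Pb − Ps = 6.)
The less price-elastic side of the market bears the larger share of a per-unit tax.

Buyers pay $47.6; producers receive $41.6; quantity = 13.2.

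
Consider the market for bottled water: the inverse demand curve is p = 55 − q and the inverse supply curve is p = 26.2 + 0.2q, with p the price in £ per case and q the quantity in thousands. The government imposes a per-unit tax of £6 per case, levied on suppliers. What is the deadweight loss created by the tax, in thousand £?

Deadweight loss = £15 thousand.

Inverting to q(p) form: qd = 55 − p; qs = 5p − 131.
Before the tax: set 55 − p = 5p − 131 → p* = £31, q* = 24.
With the tax collected from suppliers, supply shifts: qs = 5(p − 6) − 131.
Solving gives q = 19 with buyers paying £36 and suppliers receiving £30 (the £6 wedge).
Quantity falls by |ΔQ| = |24 − 19| = 5.
DWL = ½ · t · |ΔQ| = ½ · 6 · 5 = £15.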